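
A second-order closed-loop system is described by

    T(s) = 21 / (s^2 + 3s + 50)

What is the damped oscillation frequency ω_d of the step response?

Comparing s^2 + 3s + 50 to s^2 + 2ζωₙs + ωₙ²: ωₙ = √50 ≈ 7.071 rad/s and ζ = 3/(2·√50) ≈ 0.2121.
ζωₙ = 3/2 = 1.5, so ω_d = ωₙ√(1−ζ²) = √(ωₙ² − (ζωₙ)²) = √(50 − 1.5²) = √47.75 ≈ 6.910 rad/s.

ω_d ≈ 6.910 rad/s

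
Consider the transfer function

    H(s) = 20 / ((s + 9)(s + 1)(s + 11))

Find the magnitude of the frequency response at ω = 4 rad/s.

|H(j4)| ≈ 0.04208

Substitute s = j4: numerator = 20, denominator = -237 + j412.
|H(j4)| = |20| / |-237 + j412| = 20 / 475.30 ≈ 0.04208.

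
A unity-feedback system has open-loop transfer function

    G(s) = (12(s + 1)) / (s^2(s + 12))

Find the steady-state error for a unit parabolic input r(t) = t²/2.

e_ss = 1

G(s) has 2 poles at the origin.
This is a Type 2 system. Ka = lim_{s→0} s^2·G(s) = 12/12 = 1.
e_ss = 1/Ka = 1/(1) = 1.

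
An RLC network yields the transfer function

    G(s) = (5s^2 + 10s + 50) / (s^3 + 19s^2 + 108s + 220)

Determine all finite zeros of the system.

s = -1 + 3j, -1 - 3j

Set the numerator to zero: 5s^2 + 10s + 50 = 0, i.e. 5·(s^2 + 2s + 10) = 0.
Factoring: (s^2 + 2s + 10) = 0.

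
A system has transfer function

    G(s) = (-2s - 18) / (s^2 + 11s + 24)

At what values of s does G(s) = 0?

s = -9

Set the numerator to zero: -2s - 18 = 0, i.e. -2·(s + 9) = 0.
So s = -9.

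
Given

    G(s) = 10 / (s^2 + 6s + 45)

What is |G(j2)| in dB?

Substitute s = j2: numerator = 10, denominator = 41 + j12.
|G(j2)| = |10| / |41 + j12| = 10 / 42.720 ≈ 0.2341.
In decibels: 20·log₁₀(0.2341) ≈ -12.6 dB.

|G(j2)|_dB ≈ -12.6 dB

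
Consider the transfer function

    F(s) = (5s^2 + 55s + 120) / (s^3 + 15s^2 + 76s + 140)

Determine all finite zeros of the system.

Set the numerator to zero: 5s^2 + 55s + 120 = 0, i.e. 5·(s^2 + 11s + 24) = 0.
Factoring: (s + 3)(s + 8) = 0.

s = -3, -8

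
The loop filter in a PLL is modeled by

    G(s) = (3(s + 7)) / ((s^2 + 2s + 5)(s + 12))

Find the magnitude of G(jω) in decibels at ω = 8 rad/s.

|G(j8)|_dB ≈ -28.8 dB

Substitute s = j8: numerator = 21 + j24, denominator = -836 - j280.
|G(j8)| = |21 + j24| / |-836 - j280| = 31.890 / 881.64 ≈ 0.03617.
In decibels: 20·log₁₀(0.03617) ≈ -28.8 dB.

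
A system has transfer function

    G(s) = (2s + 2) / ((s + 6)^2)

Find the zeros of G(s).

Set the numerator to zero: 2s + 2 = 0, i.e. 2·(s + 1) = 0.
So s = -1.

s = -1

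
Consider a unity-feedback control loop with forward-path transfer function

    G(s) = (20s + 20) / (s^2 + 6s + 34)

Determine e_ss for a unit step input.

e_ss = 0.6296

G(s) has no poles at the origin.
This is a Type 0 system. Kp = lim_{s→0} G(s) = 20/34 = 10/17.
e_ss = 1/(1 + Kp) = 1/(1 + 10/17) = 17/27 ≈ 0.6296.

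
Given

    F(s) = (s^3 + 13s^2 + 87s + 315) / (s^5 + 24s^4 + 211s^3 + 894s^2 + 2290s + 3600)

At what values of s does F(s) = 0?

s = -3 ± 6j, -7

Set the numerator to zero: s^3 + 13s^2 + 87s + 315 = 0.
Factoring: (s^2 + 6s + 45)(s + 7) = 0.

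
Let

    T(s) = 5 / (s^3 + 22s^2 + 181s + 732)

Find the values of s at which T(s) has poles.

The poles are the roots of the denominator s^3 + 22s^2 + 181s + 732 = 0.
Trying s = -12: the polynomial evaluates to 0, so (s + 12) is a factor.
Dividing out leaves s^2 + 10s + 61 = 0.
The quadratic formula then gives s = -5 ± 6j.

s = -5 ± 6j, -12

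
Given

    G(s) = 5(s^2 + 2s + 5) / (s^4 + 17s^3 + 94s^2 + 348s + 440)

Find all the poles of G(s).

The poles are the roots of the denominator s^4 + 17s^3 + 94s^2 + 348s + 440 = 0.
Trying s = -2: the polynomial evaluates to 0, so (s + 2) is a factor.
Dividing out leaves s^3 + 15s^2 + 64s + 220 = 0.
This factors further as (s^2 + 4s + 20)(s + 11) = 0.

s = -2 + 4j, -2 - 4j, -2, -11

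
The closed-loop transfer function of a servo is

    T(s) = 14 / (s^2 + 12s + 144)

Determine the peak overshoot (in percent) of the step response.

Comparing s^2 + 12s + 144 to s^2 + 2ζωₙs + ωₙ²: ωₙ = 12 rad/s and ζ = 12/(2·12) = 0.5.
%OS = 100·exp(−πζ/√(1−ζ²)) = 100·exp(−π·0.5/√(1−0.5²)) ≈ 16.3%.

%OS ≈ 16.3%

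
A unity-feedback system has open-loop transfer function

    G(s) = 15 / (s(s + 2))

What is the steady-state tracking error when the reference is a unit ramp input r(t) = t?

G(s) has one pole at the origin.
This is a Type 1 system. Kv = lim_{s→0} s·G(s) = 15/2.
e_ss = 1/Kv = 1/(15/2) = 2/15 ≈ 0.1333.

e_ss = 0.1333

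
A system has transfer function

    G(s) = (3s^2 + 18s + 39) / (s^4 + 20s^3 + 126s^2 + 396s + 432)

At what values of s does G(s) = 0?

Set the numerator to zero: 3s^2 + 18s + 39 = 0, i.e. 3·(s^2 + 6s + 13) = 0.
Factoring: (s^2 + 6s + 13) = 0.

s = -3 ± 2j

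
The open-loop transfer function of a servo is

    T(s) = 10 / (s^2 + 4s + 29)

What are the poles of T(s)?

The poles are the roots of the denominator s^2 + 4s + 29 = 0.
Using the quadratic formula: s = (-4 ± √(-100))/2 = -2 ± 5j.

s = -2 ± 5j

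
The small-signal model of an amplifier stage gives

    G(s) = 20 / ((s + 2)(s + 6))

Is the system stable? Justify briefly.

The poles can be read from the denominator factors: s = -2, -6.
Since all poles lie strictly in the left half-plane, the system is stable.

stable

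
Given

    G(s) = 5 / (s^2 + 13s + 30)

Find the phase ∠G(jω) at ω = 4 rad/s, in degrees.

∠G(j4) ≈ -74.93°

At s = j4: numerator = 5, denominator = 14 + j52.
∠G = ∠num − ∠den = 0° − (74.932°) = -74.93°.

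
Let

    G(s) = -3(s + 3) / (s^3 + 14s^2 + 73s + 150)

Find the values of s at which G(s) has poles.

s = -4 + 3j, -4 - 3j, -6

The poles are the roots of the denominator s^3 + 14s^2 + 73s + 150 = 0.
Trying s = -6: the polynomial evaluates to 0, so (s + 6) is a factor.
Dividing out leaves s^2 + 8s + 25 = 0.
The quadratic formula then gives s = -4 ± 3j.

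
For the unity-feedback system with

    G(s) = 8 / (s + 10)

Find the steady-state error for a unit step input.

G(s) has no poles at the origin.
This is a Type 0 system. Kp = lim_{s→0} G(s) = 8/10 = 4/5.
e_ss = 1/(1 + Kp) = 1/(1 + 4/5) = 5/9 ≈ 0.5556.

e_ss = 0.5556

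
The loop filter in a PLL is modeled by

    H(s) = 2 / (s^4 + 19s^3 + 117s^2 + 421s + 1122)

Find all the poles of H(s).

The poles are the roots of the denominator s^4 + 19s^3 + 117s^2 + 421s + 1122 = 0.
Trying s = -11: the polynomial evaluates to 0, so (s + 11) is a factor.
Dividing out leaves s^3 + 8s^2 + 29s + 102 = 0.
This factors further as (s + 6)(s^2 + 2s + 17) = 0.

s = -11, -6, -1 ± 4j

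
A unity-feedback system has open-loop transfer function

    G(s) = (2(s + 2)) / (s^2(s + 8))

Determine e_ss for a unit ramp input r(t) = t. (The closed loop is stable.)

G(s) has 2 poles at the origin.
This is a Type 2 system; for a ramp input the steady-state error is zero.

e_ss = 0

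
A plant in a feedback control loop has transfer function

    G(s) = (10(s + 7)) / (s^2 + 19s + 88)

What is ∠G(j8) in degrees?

∠G(j8) ≈ -32.21°

At s = j8: numerator = 70 + j80, denominator = 24 + j152.
∠G = ∠num − ∠den = 48.814° − (81.027°) = -32.21°.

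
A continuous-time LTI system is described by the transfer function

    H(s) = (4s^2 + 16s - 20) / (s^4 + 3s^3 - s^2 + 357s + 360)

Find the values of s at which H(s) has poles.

The poles are the roots of the denominator s^4 + 3s^3 - s^2 + 357s + 360 = 0.
Trying s = -1: the polynomial evaluates to 0, so (s + 1) is a factor.
Dividing out leaves s^3 + 2s^2 - 3s + 360 = 0.
This factors further as (s^2 - 6s + 45)(s + 8) = 0.

s = 3 ± 6j, -1, -8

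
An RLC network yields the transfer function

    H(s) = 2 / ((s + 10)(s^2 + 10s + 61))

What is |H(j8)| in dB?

Substitute s = j8: numerator = 2, denominator = -670 + j776.
|H(j8)| = |2| / |-670 + j776| = 2 / 1025.2 ≈ 0.001951.
In decibels: 20·log₁₀(0.001951) ≈ -54.2 dB.

|H(j8)|_dB ≈ -54.2 dB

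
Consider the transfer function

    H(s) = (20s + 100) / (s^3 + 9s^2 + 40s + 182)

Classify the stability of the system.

stable

The denominator s^3 + 9s^2 + 40s + 182 factors as (s^2 + 2s + 26)(s + 7), giving poles at s = -1 ± 5j, -7.
Since all poles lie strictly in the left half-plane, the system is stable.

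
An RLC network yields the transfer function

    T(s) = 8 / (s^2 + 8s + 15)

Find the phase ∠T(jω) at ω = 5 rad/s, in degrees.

At s = j5: numerator = 8, denominator = -10 + j40.
∠T = ∠num − ∠den = 0° − (104.04°) = -104.0°.

∠T(j5) ≈ -104.0°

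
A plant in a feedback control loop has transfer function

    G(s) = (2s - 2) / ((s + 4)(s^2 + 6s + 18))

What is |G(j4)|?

Substitute s = j4: numerator = -2 + j8, denominator = -88 + j104.
|G(j4)| = |-2 + j8| / |-88 + j104| = 8.2462 / 136.24 ≈ 0.06053.

|G(j4)| ≈ 0.06053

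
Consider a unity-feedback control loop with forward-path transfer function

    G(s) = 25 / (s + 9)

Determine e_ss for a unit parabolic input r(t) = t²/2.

G(s) has no poles at the origin.
This is a Type 0 system; Ka = lim_{s→0} s^2·G(s) = 0, so the steady-state error for a parabola input is infinite.

e_ss = ∞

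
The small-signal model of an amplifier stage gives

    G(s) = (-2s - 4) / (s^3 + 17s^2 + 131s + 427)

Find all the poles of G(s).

The poles are the roots of the denominator s^3 + 17s^2 + 131s + 427 = 0.
Trying s = -7: the polynomial evaluates to 0, so (s + 7) is a factor.
Dividing out leaves s^2 + 10s + 61 = 0.
The quadratic formula then gives s = -5 ± 6j.

s = -5 + 6j, -5 - 6j, -7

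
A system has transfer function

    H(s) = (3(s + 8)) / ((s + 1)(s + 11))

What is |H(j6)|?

|H(j6)| ≈ 0.3936

Substitute s = j6: numerator = 24 + j18, denominator = -25 + j72.
|H(j6)| = |24 + j18| / |-25 + j72| = 30 / 76.217 ≈ 0.3936.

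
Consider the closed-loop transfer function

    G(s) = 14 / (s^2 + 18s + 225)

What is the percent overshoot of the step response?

%OS ≈ 9.48%

Comparing s^2 + 18s + 225 to s^2 + 2ζωₙs + ωₙ²: ωₙ = 15 rad/s and ζ = 18/(2·15) = 0.6.
%OS = 100·exp(−πζ/√(1−ζ²)) = 100·exp(−π·0.6/√(1−0.6²)) ≈ 9.48%.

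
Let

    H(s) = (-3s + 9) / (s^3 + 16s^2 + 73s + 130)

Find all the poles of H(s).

The poles are the roots of the denominator s^3 + 16s^2 + 73s + 130 = 0.
Trying s = -10: the polynomial evaluates to 0, so (s + 10) is a factor.
Dividing out leaves s^2 + 6s + 13 = 0.
The quadratic formula then gives s = -3 ± 2j.

s = -3 ± 2j, -10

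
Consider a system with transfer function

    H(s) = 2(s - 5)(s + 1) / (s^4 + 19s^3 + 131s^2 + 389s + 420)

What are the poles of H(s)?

s = -5, -3, -4, -7

The poles are the roots of the denominator s^4 + 19s^3 + 131s^2 + 389s + 420 = 0.
Trying s = -5: the polynomial evaluates to 0, so (s + 5) is a factor.
Dividing out leaves s^3 + 14s^2 + 61s + 84 = 0.
This factors further as (s + 3)(s + 4)(s + 7) = 0.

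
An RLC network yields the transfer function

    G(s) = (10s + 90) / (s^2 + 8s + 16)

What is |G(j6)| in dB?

|G(j6)|_dB ≈ 6.36 dB

Substitute s = j6: numerator = 90 + j60, denominator = -20 + j48.
|G(j6)| = |90 + j60| / |-20 + j48| = 108.17 / 52 ≈ 2.080.
In decibels: 20·log₁₀(2.080) ≈ 6.36 dB.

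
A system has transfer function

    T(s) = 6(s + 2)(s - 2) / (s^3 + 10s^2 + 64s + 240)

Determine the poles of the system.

s = -2 ± 6j, -6

The poles are the roots of the denominator s^3 + 10s^2 + 64s + 240 = 0.
Trying s = -6: the polynomial evaluates to 0, so (s + 6) is a factor.
Dividing out leaves s^2 + 4s + 40 = 0.
The quadratic formula then gives s = -2 ± 6j.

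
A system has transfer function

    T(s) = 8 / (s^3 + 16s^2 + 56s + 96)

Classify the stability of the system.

stable

The denominator s^3 + 16s^2 + 56s + 96 factors as (s^2 + 4s + 8)(s + 12), giving poles at s = -2 + 2j, -2 - 2j, -12.
Since all poles lie strictly in the left half-plane, the system is stable.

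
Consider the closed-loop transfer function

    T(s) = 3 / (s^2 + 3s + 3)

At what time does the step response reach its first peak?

t_p ≈ 3.628 s

Comparing s^2 + 3s + 3 to s^2 + 2ζωₙs + ωₙ²: ωₙ = √3 ≈ 1.732 rad/s and ζ = 3/(2·√3) ≈ 0.8660.
ζωₙ = 3/2 = 1.5, so ω_d = ωₙ√(1−ζ²) = √(ωₙ² − (ζωₙ)²) = √(3 − 1.5²) = √0.75 ≈ 0.8660 rad/s.
t_p = π/ω_d = π/0.8660 ≈ 3.628 s.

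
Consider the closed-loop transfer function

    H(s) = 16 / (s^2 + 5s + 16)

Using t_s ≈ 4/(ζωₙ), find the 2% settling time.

Comparing s^2 + 5s + 16 to s^2 + 2ζωₙs + ωₙ²: ωₙ = 4 rad/s and ζ = 5/(2·4) = 0.625.
ζωₙ = 5/2 = 2.5, so t_s ≈ 4/(ζωₙ) = 4/2.5 = 1.600 s.

t_s ≈ 1.600 s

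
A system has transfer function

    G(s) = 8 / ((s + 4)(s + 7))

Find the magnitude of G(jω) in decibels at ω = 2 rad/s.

|G(j2)|_dB ≈ -12.2 dB

Substitute s = j2: numerator = 8, denominator = 24 + j22.
|G(j2)| = |8| / |24 + j22| = 8 / 32.558 ≈ 0.2457.
In decibels: 20·log₁₀(0.2457) ≈ -12.2 dB.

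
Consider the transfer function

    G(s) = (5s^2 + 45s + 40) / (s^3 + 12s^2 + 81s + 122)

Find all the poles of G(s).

s = -5 + 6j, -5 - 6j, -2

The poles are the roots of the denominator s^3 + 12s^2 + 81s + 122 = 0.
Trying s = -2: the polynomial evaluates to 0, so (s + 2) is a factor.
Dividing out leaves s^2 + 10s + 61 = 0.
The quadratic formula then gives s = -5 ± 6j.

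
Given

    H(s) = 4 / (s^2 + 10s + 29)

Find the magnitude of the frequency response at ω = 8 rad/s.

Substitute s = j8: numerator = 4, denominator = -35 + j80.
|H(j8)| = |4| / |-35 + j80| = 4 / 87.321 ≈ 0.04581.

|H(j8)| ≈ 0.04581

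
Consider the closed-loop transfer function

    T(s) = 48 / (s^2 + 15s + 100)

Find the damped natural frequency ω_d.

ω_d ≈ 6.614 rad/s

Comparing s^2 + 15s + 100 to s^2 + 2ζωₙs + ωₙ²: ωₙ = 10 rad/s and ζ = 15/(2·10) = 0.75.
ζωₙ = 15/2 = 7.5, so ω_d = ωₙ√(1−ζ²) = √(ωₙ² − (ζωₙ)²) = √(100 − 7.5²) = √43.75 ≈ 6.614 rad/s.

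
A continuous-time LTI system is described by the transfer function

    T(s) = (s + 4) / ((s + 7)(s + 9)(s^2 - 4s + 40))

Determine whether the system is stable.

The poles can be read from the denominator factors: s = -7, -9, 2 ± 6j.
Since the pole(s) at s = 2 + 6j, 2 - 6j lie in the right half-plane, the system is unstable.

unstable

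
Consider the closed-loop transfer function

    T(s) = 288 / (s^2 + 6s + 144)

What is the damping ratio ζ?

ζ = 0.25

Compare the denominator to the standard form s^2 + 2ζωₙs + ωₙ².
ωₙ² = 144, so ωₙ = 12 rad/s.
2ζωₙ = 6, so ζ = 6/(2·12) = 0.25.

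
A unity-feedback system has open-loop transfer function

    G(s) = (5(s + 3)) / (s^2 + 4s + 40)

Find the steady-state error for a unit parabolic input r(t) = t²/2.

G(s) has no poles at the origin.
This is a Type 0 system; Ka = lim_{s→0} s^2·G(s) = 0, so the steady-state error for a parabola input is infinite.

e_ss = ∞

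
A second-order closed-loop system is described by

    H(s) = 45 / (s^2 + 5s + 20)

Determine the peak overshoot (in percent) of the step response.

Comparing s^2 + 5s + 20 to s^2 + 2ζωₙs + ωₙ²: ωₙ = √20 ≈ 4.472 rad/s and ζ = 5/(2·√20) ≈ 0.5590.
%OS = 100·exp(−πζ/√(1−ζ²)) = 100·exp(−π·0.5590/√(1−0.5590²)) ≈ 12.0%.

%OS ≈ 12.0%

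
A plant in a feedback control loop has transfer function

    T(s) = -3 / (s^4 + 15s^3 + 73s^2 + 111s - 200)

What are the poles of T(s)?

s = -8, 1, -4 ± 3j

The poles are the roots of the denominator s^4 + 15s^3 + 73s^2 + 111s - 200 = 0.
Trying s = -8: the polynomial evaluates to 0, so (s + 8) is a factor.
Dividing out leaves s^3 + 7s^2 + 17s - 25 = 0.
This factors further as (s - 1)(s^2 + 8s + 25) = 0.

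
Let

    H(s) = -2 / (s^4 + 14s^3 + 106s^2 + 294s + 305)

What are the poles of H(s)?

s = -5 + 6j, -5 - 6j, -2 + j, -2 - j

The poles are the roots of the denominator s^4 + 14s^3 + 106s^2 + 294s + 305 = 0.
No real roots exist; factor into two real quadratics: (s^2 + 10s + 61)(s^2 + 4s + 5) = 0.
Each quadratic gives a conjugate pair via the quadratic formula.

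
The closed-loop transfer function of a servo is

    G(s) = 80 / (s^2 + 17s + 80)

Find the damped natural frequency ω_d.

ω_d ≈ 2.784 rad/s

Comparing s^2 + 17s + 80 to s^2 + 2ζωₙs + ωₙ²: ωₙ = √80 ≈ 8.944 rad/s and ζ = 17/(2·√80) ≈ 0.9503.
ζωₙ = 17/2 = 8.5, so ω_d = ωₙ√(1−ζ²) = √(ωₙ² − (ζωₙ)²) = √(80 − 8.5²) = √7.75 ≈ 2.784 rad/s.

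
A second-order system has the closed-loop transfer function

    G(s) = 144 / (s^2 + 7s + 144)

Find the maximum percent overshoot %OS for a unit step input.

%OS ≈ 38.4%

Comparing s^2 + 7s + 144 to s^2 + 2ζωₙs + ωₙ²: ωₙ = 12 rad/s and ζ = 7/(2·12) ≈ 0.2917.
%OS = 100·exp(−πζ/√(1−ζ²)) = 100·exp(−π·0.2917/√(1−0.2917²)) ≈ 38.4%.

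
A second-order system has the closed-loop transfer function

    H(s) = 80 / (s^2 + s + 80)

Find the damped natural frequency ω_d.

Comparing s^2 + s + 80 to s^2 + 2ζωₙs + ωₙ²: ωₙ = √80 ≈ 8.944 rad/s and ζ = 1/(2·√80) ≈ 0.05590.
ζωₙ = 1/2 = 0.5, so ω_d = ωₙ√(1−ζ²) = √(ωₙ² − (ζωₙ)²) = √(80 − 0.5²) = √79.75 ≈ 8.930 rad/s.

ω_d ≈ 8.930 rad/s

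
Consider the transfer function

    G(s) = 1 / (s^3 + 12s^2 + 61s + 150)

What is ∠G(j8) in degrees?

∠G(j8) ≈ 177.8°

At s = j8: numerator = 1, denominator = -618 - j24.
∠G = ∠num − ∠den = 0° − (-177.78°) = 177.8°.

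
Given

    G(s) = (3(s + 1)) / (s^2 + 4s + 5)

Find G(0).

At s = 0 each factor (s + a) contributes a and each (s^2 + bs + c) contributes c.
G(0) = 3·(1) / ((5)) = 3/5 = 3/5.

G(0) = 3/5 ≈ 0.6000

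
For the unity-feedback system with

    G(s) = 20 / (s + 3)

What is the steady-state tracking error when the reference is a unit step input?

e_ss = 0.1304

G(s) has no poles at the origin.
This is a Type 0 system. Kp = lim_{s→0} G(s) = 20/3.
e_ss = 1/(1 + Kp) = 1/(1 + 20/3) = 3/23 ≈ 0.1304.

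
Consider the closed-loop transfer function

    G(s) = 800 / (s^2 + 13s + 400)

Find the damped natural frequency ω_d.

Comparing s^2 + 13s + 400 to s^2 + 2ζωₙs + ωₙ²: ωₙ = 20 rad/s and ζ = 13/(2·20) = 0.325.
ζωₙ = 13/2 = 6.5, so ω_d = ωₙ√(1−ζ²) = √(ωₙ² − (ζωₙ)²) = √(400 − 6.5²) = √357.75 ≈ 18.91 rad/s.

ω_d ≈ 18.91 rad/s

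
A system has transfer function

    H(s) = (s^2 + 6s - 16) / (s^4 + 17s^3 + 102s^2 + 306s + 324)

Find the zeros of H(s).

s = 2, -8

Set the numerator to zero: s^2 + 6s - 16 = 0.
Factoring: (s - 2)(s + 8) = 0.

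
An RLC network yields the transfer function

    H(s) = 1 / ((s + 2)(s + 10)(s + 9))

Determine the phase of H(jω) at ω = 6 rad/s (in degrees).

At s = j6: numerator = 1, denominator = -576 + j552.
∠H = ∠num − ∠den = 0° − (136.22°) = -136.2°.

∠H(j6) ≈ -136.2°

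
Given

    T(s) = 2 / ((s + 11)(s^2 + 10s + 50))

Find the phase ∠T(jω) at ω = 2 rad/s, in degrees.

At s = j2: numerator = 2, denominator = 466 + j312.
∠T = ∠num − ∠den = 0° − (33.803°) = -33.80°.

∠T(j2) ≈ -33.80°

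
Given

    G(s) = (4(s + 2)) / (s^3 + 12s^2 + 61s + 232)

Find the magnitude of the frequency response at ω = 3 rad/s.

Substitute s = j3: numerator = 8 + j12, denominator = 124 + j156.
|G(j3)| = |8 + j12| / |124 + j156| = 14.422 / 199.28 ≈ 0.07237.

|G(j3)| ≈ 0.07237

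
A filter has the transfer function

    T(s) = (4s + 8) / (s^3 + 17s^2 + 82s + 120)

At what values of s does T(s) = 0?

Set the numerator to zero: 4s + 8 = 0, i.e. 4·(s + 2) = 0.
So s = -2.

s = -2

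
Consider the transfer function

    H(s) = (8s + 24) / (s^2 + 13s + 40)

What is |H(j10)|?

Substitute s = j10: numerator = 24 + j80, denominator = -60 + j130.
|H(j10)| = |24 + j80| / |-60 + j130| = 83.522 / 143.18 ≈ 0.5833.

|H(j10)| ≈ 0.5833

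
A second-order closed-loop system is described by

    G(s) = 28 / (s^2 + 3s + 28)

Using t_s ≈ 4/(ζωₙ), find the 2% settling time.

Comparing s^2 + 3s + 28 to s^2 + 2ζωₙs + ωₙ²: ωₙ = √28 ≈ 5.292 rad/s and ζ = 3/(2·√28) ≈ 0.2835.
ζωₙ = 3/2 = 1.5, so t_s ≈ 4/(ζωₙ) = 4/1.5 ≈ 2.667 s.

t_s ≈ 2.667 s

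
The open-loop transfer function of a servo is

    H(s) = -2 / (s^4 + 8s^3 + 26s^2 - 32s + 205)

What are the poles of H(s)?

s = 1 ± 2j, -5 ± 4j

The poles are the roots of the denominator s^4 + 8s^3 + 26s^2 - 32s + 205 = 0.
No real roots exist; factor into two real quadratics: (s^2 - 2s + 5)(s^2 + 10s + 41) = 0.
Each quadratic gives a conjugate pair via the quadratic formula.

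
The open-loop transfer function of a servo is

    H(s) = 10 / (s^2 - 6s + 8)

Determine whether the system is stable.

unstable

The denominator s^2 - 6s + 8 factors as (s - 4)(s - 2), giving poles at s = 4, 2.
Since the pole(s) at s = 4, 2 lie in the right half-plane, the system is unstable.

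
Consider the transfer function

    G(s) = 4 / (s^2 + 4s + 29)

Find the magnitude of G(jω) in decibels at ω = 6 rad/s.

Substitute s = j6: numerator = 4, denominator = -7 + j24.
|G(j6)| = |4| / |-7 + j24| = 4 / 25 = 0.1600.
In decibels: 20·log₁₀(0.1600) ≈ -15.9 dB.

|G(j6)|_dB ≈ -15.9 dB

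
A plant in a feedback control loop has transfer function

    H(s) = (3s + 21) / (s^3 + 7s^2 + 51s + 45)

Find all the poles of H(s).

s = -3 ± 6j, -1

The poles are the roots of the denominator s^3 + 7s^2 + 51s + 45 = 0.
Trying s = -1: the polynomial evaluates to 0, so (s + 1) is a factor.
Dividing out leaves s^2 + 6s + 45 = 0.
The quadratic formula then gives s = -3 ± 6j.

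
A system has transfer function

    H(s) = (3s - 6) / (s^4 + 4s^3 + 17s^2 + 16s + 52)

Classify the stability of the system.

marginally stable

The denominator s^4 + 4s^3 + 17s^2 + 16s + 52 factors as (s^2 + 4)(s^2 + 4s + 13), giving poles at s = ±2j, -2 ± 3j.
Since the simple pole(s) at s = 2j, -2j lie on the jω-axis with none in the right half-plane, the system is marginally stable.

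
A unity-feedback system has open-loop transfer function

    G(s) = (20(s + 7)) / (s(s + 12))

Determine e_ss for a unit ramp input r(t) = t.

G(s) has one pole at the origin.
This is a Type 1 system. Kv = lim_{s→0} s·G(s) = 140/12 = 35/3.
e_ss = 1/Kv = 1/(35/3) = 3/35 ≈ 0.08571.

e_ss = 0.08571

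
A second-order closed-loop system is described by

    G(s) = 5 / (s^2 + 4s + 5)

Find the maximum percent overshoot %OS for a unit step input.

%OS ≈ 0.187%

Comparing s^2 + 4s + 5 to s^2 + 2ζωₙs + ωₙ²: ωₙ = √5 ≈ 2.236 rad/s and ζ = 4/(2·√5) ≈ 0.8944.
%OS = 100·exp(−πζ/√(1−ζ²)) = 100·exp(−π·0.8944/√(1−0.8944²)) ≈ 0.187%.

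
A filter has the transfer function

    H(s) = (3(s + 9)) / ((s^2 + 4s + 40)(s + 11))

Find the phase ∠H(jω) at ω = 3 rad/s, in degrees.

At s = j3: numerator = 27 + j9, denominator = 305 + j225.
∠H = ∠num − ∠den = 18.435° − (36.416°) = -17.98°.

∠H(j3) ≈ -17.98°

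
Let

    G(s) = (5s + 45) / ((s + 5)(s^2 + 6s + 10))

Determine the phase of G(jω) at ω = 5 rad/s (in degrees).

∠G(j5) ≈ -132.5°

At s = j5: numerator = 45 + j25, denominator = -225 + j75.
∠G = ∠num − ∠den = 29.055° − (161.57°) = -132.5°.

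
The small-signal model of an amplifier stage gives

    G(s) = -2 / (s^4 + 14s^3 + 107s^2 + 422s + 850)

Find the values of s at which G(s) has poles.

s = -4 + 3j, -4 - 3j, -3 + 5j, -3 - 5j

The poles are the roots of the denominator s^4 + 14s^3 + 107s^2 + 422s + 850 = 0.
No real roots exist; factor into two real quadratics: (s^2 + 8s + 25)(s^2 + 6s + 34) = 0.
Each quadratic gives a conjugate pair via the quadratic formula.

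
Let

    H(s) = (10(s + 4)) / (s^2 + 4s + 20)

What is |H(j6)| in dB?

|H(j6)|_dB ≈ 7.96 dB

Substitute s = j6: numerator = 40 + j60, denominator = -16 + j24.
|H(j6)| = |40 + j60| / |-16 + j24| = 72.111 / 28.844 = 2.500.
In decibels: 20·log₁₀(2.500) ≈ 7.96 dB.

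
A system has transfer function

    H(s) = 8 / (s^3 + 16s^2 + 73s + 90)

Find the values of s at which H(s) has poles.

s = -2, -5, -9

The poles are the roots of the denominator s^3 + 16s^2 + 73s + 90 = 0.
Trying s = -2: the polynomial evaluates to 0, so (s + 2) is a factor.
Dividing out leaves s^2 + 14s + 45 = 0.
Factoring the quadratic: (s + 5)(s + 9) = 0.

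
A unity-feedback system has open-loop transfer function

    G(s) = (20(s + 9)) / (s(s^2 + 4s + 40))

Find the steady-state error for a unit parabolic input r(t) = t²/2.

G(s) has one pole at the origin.
This is a Type 1 system; Ka = lim_{s→0} s^2·G(s) = 0, so the steady-state error for a parabola input is infinite.

e_ss = ∞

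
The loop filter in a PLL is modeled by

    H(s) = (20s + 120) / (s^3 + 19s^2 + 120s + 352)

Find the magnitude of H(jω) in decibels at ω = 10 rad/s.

Substitute s = j10: numerator = 120 + j200, denominator = -1548 + j200.
|H(j10)| = |120 + j200| / |-1548 + j200| = 233.24 / 1560.9 ≈ 0.1494.
In decibels: 20·log₁₀(0.1494) ≈ -16.5 dB.

|H(j10)|_dB ≈ -16.5 dB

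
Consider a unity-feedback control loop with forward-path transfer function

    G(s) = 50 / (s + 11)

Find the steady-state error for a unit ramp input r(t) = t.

e_ss = ∞

G(s) has no poles at the origin.
This is a Type 0 system; Kv = lim_{s→0} s·G(s) = 0, so the steady-state error for a ramp input is infinite.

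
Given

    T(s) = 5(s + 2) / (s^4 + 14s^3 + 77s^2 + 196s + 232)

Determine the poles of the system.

The poles are the roots of the denominator s^4 + 14s^3 + 77s^2 + 196s + 232 = 0.
No real roots exist; factor into two real quadratics: (s^2 + 10s + 29)(s^2 + 4s + 8) = 0.
Each quadratic gives a conjugate pair via the quadratic formula.

s = -5 ± 2j, -2 ± 2j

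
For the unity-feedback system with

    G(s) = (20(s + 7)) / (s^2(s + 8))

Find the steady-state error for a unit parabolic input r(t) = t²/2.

G(s) has 2 poles at the origin.
This is a Type 2 system. Ka = lim_{s→0} s^2·G(s) = 140/8 = 35/2.
e_ss = 1/Ka = 1/(35/2) = 2/35 ≈ 0.05714.

e_ss = 0.05714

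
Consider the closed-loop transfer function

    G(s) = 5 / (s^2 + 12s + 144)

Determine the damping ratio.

Compare the denominator to the standard form s^2 + 2ζωₙs + ωₙ².
ωₙ² = 144, so ωₙ = 12 rad/s.
2ζωₙ = 12, so ζ = 12/(2·12) = 0.5.

ζ = 0.5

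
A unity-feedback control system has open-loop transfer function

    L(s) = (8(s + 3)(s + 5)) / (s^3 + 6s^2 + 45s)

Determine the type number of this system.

The denominator has 1 factor of s at the origin (free integrator), so this is a Type 1 system.

Type 1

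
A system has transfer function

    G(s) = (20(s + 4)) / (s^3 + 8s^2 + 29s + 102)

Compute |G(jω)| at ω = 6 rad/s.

|G(j6)| ≈ 0.7563

Substitute s = j6: numerator = 80 + j120, denominator = -186 - j42.
|G(j6)| = |80 + j120| / |-186 - j42| = 144.22 / 190.68 ≈ 0.7563.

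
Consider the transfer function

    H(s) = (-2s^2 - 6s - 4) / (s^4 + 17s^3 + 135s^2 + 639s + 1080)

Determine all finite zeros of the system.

Set the numerator to zero: -2s^2 - 6s - 4 = 0, i.e. -2·(s^2 + 3s + 2) = 0.
Factoring: (s + 2)(s + 1) = 0.

s = -2, -1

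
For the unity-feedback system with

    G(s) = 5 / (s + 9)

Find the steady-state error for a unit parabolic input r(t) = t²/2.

G(s) has no poles at the origin.
This is a Type 0 system; Ka = lim_{s→0} s^2·G(s) = 0, so the steady-state error for a parabola input is infinite.

e_ss = ∞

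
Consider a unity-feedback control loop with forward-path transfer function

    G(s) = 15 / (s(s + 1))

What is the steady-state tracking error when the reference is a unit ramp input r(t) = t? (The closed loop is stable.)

e_ss = 0.06667

G(s) has one pole at the origin.
This is a Type 1 system. Kv = lim_{s→0} s·G(s) = 15/1.
e_ss = 1/Kv = 1/(15) = 1/15 ≈ 0.06667.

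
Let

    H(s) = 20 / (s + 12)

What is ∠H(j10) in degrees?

At s = j10: numerator = 20, denominator = 12 + j10.
∠H = ∠num − ∠den = 0° − (39.806°) = -39.81°.

∠H(j10) ≈ -39.81°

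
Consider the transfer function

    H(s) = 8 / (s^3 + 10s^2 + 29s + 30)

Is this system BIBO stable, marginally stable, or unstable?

stable

The denominator s^3 + 10s^2 + 29s + 30 factors as (s^2 + 4s + 5)(s + 6), giving poles at s = -2 + j, -2 - j, -6.
Since all poles lie strictly in the left half-plane, the system is stable.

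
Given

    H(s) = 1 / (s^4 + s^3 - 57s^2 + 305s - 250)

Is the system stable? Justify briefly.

The denominator s^4 + s^3 - 57s^2 + 305s - 250 factors as (s^2 - 8s + 25)(s + 10)(s - 1), giving poles at s = 4 ± 3j, -10, 1.
Since the pole(s) at s = 4 + 3j, 4 - 3j, 1 lie in the right half-plane, the system is unstable.

unstable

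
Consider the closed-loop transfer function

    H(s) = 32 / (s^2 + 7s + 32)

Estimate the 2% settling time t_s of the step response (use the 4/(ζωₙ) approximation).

t_s ≈ 1.143 s

Comparing s^2 + 7s + 32 to s^2 + 2ζωₙs + ωₙ²: ωₙ = √32 ≈ 5.657 rad/s and ζ = 7/(2·√32) ≈ 0.6187.
ζωₙ = 7/2 = 3.5, so t_s ≈ 4/(ζωₙ) = 4/3.5 ≈ 1.143 s.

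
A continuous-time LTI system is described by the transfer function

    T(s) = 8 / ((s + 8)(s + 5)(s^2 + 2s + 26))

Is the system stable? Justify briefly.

The poles can be read from the denominator factors: s = -8, -5, -1 + 5j, -1 - 5j.
Since all poles lie strictly in the left half-plane, the system is stable.

stable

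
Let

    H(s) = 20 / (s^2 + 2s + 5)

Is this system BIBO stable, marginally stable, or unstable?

The denominator s^2 + 2s + 5 factors as (s^2 + 2s + 5), giving poles at s = -1 ± 2j.
Since all poles lie strictly in the left half-plane, the system is stable.

stable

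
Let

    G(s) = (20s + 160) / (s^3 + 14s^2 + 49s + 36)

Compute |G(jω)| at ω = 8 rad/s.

Substitute s = j8: numerator = 160 + j160, denominator = -860 - j120.
|G(j8)| = |160 + j160| / |-860 - j120| = 226.27 / 868.33 ≈ 0.2606.

|G(j8)| ≈ 0.2606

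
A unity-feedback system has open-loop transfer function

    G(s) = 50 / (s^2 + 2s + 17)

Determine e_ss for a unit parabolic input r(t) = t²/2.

G(s) has no poles at the origin.
This is a Type 0 system; Ka = lim_{s→0} s^2·G(s) = 0, so the steady-state error for a parabola input is infinite.

e_ss = ∞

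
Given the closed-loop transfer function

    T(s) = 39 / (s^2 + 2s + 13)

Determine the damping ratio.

ζ ≈ 0.2774

Compare the denominator to the standard form s^2 + 2ζωₙs + ωₙ².
ωₙ² = 13, so ωₙ = √13 ≈ 3.606 rad/s.
2ζωₙ = 2, so ζ = 2/(2·√13) ≈ 0.2774.
With ζ = 0.2774 the response is underdamped.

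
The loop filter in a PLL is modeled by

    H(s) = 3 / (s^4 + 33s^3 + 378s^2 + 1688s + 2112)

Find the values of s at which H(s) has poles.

The poles are the roots of the denominator s^4 + 33s^3 + 378s^2 + 1688s + 2112 = 0.
Trying s = -8: the polynomial evaluates to 0, so (s + 8) is a factor.
Dividing out leaves s^3 + 25s^2 + 178s + 264 = 0.
This factors further as (s + 2)(s + 12)(s + 11) = 0.

s = -8, -2, -12, -11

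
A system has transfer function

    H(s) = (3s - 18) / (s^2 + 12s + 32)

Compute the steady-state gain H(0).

Set s = 0: H(0) = (-18) / (32) = -9/16.

H(0) = -9/16 ≈ -0.5625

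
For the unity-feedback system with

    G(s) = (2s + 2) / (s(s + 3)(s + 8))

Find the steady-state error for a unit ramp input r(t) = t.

G(s) has one pole at the origin.
This is a Type 1 system. Kv = lim_{s→0} s·G(s) = 2/24 = 1/12.
e_ss = 1/Kv = 1/(1/12) = 12.

e_ss = 12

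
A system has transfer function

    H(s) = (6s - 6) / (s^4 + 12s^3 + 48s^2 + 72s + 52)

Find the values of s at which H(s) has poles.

The poles are the roots of the denominator s^4 + 12s^3 + 48s^2 + 72s + 52 = 0.
No real roots exist; factor into two real quadratics: (s^2 + 2s + 2)(s^2 + 10s + 26) = 0.
Each quadratic gives a conjugate pair via the quadratic formula.

s = -1 + j, -1 - j, -5 + j, -5 - j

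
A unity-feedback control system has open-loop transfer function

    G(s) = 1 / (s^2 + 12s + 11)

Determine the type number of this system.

Type 0

The denominator has no factor of s at the origin — no free integrator — so this is a Type 0 system.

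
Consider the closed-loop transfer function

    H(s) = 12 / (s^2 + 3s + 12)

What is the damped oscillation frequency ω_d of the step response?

ω_d ≈ 3.122 rad/s

Comparing s^2 + 3s + 12 to s^2 + 2ζωₙs + ωₙ²: ωₙ = √12 ≈ 3.464 rad/s and ζ = 3/(2·√12) ≈ 0.4330.
ζωₙ = 3/2 = 1.5, so ω_d = ωₙ√(1−ζ²) = √(ωₙ² − (ζωₙ)²) = √(12 − 1.5²) = √9.75 ≈ 3.122 rad/s.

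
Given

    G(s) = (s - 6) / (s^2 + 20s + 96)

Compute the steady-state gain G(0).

Set s = 0: G(0) = (-6) / (96) = -1/16.

G(0) = -1/16 ≈ -0.06250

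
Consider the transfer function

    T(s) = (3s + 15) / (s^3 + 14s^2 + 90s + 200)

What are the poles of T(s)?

The poles are the roots of the denominator s^3 + 14s^2 + 90s + 200 = 0.
Trying s = -4: the polynomial evaluates to 0, so (s + 4) is a factor.
Dividing out leaves s^2 + 10s + 50 = 0.
The quadratic formula then gives s = -5 ± 5j.

s = -5 + 5j, -5 - 5j, -4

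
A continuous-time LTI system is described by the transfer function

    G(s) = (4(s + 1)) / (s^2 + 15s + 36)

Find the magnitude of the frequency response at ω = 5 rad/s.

|G(j5)| ≈ 0.2691

Substitute s = j5: numerator = 4 + j20, denominator = 11 + j75.
|G(j5)| = |4 + j20| / |11 + j75| = 20.396 / 75.802 ≈ 0.2691.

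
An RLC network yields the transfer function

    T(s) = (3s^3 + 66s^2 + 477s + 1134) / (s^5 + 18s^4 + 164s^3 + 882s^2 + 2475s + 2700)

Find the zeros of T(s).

s = -6, -9, -7

Set the numerator to zero: 3s^3 + 66s^2 + 477s + 1134 = 0, i.e. 3·(s^3 + 22s^2 + 159s + 378) = 0.
Factoring: (s + 6)(s + 9)(s + 7) = 0.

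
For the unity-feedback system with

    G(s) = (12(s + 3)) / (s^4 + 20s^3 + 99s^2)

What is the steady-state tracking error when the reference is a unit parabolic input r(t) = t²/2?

e_ss = 2.750

G(s) has 2 poles at the origin.
This is a Type 2 system. Ka = lim_{s→0} s^2·G(s) = 36/99 = 4/11.
e_ss = 1/Ka = 1/(4/11) = 11/4 ≈ 2.750.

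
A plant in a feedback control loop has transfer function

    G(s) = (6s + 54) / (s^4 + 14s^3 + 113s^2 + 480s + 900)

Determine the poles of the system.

The poles are the roots of the denominator s^4 + 14s^3 + 113s^2 + 480s + 900 = 0.
No real roots exist; factor into two real quadratics: (s^2 + 6s + 45)(s^2 + 8s + 20) = 0.
Each quadratic gives a conjugate pair via the quadratic formula.

s = -3 + 6j, -3 - 6j, -4 + 2j, -4 - 2j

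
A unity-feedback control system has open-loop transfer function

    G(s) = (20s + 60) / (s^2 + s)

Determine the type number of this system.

Type 1

Factor s from the denominator: s^2 + s = s·(s + 1).
There is 1 pole at the origin, so the system is Type 1.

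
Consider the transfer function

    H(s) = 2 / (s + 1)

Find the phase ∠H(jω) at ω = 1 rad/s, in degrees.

∠H(j1) ≈ -45°

At s = j1: numerator = 2, denominator = 1 + j1.
∠H = ∠num − ∠den = 0° − (45°) = -45°.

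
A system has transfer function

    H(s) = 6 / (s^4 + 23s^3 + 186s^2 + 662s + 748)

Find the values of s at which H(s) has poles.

The poles are the roots of the denominator s^4 + 23s^3 + 186s^2 + 662s + 748 = 0.
Trying s = -2: the polynomial evaluates to 0, so (s + 2) is a factor.
Dividing out leaves s^3 + 21s^2 + 144s + 374 = 0.
This factors further as (s^2 + 10s + 34)(s + 11) = 0.

s = -5 ± 3j, -2, -11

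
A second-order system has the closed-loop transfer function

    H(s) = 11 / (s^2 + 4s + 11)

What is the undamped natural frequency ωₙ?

Compare the denominator to the standard form s^2 + 2ζωₙs + ωₙ².
ωₙ² = 11, so ωₙ = √11 ≈ 3.317 rad/s.

ωₙ ≈ 3.317 rad/s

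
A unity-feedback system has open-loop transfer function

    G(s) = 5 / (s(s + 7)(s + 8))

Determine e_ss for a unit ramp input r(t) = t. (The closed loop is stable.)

e_ss = 11.20

G(s) has one pole at the origin.
This is a Type 1 system. Kv = lim_{s→0} s·G(s) = 5/56.
e_ss = 1/Kv = 1/(5/56) = 56/5 ≈ 11.20.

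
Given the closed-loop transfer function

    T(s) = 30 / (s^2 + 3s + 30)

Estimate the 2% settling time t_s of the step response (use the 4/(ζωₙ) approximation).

Comparing s^2 + 3s + 30 to s^2 + 2ζωₙs + ωₙ²: ωₙ = √30 ≈ 5.477 rad/s and ζ = 3/(2·√30) ≈ 0.2739.
ζωₙ = 3/2 = 1.5, so t_s ≈ 4/(ζωₙ) = 4/1.5 ≈ 2.667 s.

t_s ≈ 2.667 s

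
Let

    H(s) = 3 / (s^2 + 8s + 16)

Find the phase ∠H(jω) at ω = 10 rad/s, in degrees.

At s = j10: numerator = 3, denominator = -84 + j80.
∠H = ∠num − ∠den = 0° − (136.40°) = -136.4°.

∠H(j10) ≈ -136.4°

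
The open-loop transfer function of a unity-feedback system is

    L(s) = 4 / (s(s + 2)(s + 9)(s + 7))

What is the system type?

The denominator has 1 factor of s at the origin (free integrator), so this is a Type 1 system.

Type 1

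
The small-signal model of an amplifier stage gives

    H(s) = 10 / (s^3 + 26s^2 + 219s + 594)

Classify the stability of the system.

stable

The denominator s^3 + 26s^2 + 219s + 594 factors as (s + 11)(s + 6)(s + 9), giving poles at s = -11, -6, -9.
Since all poles lie strictly in the left half-plane, the system is stable.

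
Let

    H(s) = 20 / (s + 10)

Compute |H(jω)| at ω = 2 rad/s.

Substitute s = j2: numerator = 20, denominator = 10 + j2.
|H(j2)| = |20| / |10 + j2| = 20 / 10.198 ≈ 1.961.

|H(j2)| ≈ 1.961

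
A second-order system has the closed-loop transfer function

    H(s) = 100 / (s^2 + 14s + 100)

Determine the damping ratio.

Compare the denominator to the standard form s^2 + 2ζωₙs + ωₙ².
ωₙ² = 100, so ωₙ = 10 rad/s.
2ζωₙ = 14, so ζ = 14/(2·10) = 0.7.
With ζ = 0.7 the response is underdamped.

ζ = 0.7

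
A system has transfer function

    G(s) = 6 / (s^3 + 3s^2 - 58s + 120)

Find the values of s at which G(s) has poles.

s = 4, 3, -10

The poles are the roots of the denominator s^3 + 3s^2 - 58s + 120 = 0.
Trying s = 4: the polynomial evaluates to 0, so (s - 4) is a factor.
Dividing out leaves s^2 + 7s - 30 = 0.
Factoring the quadratic: (s - 3)(s + 10) = 0.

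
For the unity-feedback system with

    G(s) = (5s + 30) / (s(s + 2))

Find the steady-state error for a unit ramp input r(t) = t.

e_ss = 0.06667

G(s) has one pole at the origin.
This is a Type 1 system. Kv = lim_{s→0} s·G(s) = 30/2 = 15.
e_ss = 1/Kv = 1/(15) = 1/15 ≈ 0.06667.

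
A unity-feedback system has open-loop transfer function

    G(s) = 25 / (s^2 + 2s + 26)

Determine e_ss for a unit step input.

e_ss = 0.5098

G(s) has no poles at the origin.
This is a Type 0 system. Kp = lim_{s→0} G(s) = 25/26.
e_ss = 1/(1 + Kp) = 1/(1 + 25/26) = 26/51 ≈ 0.5098.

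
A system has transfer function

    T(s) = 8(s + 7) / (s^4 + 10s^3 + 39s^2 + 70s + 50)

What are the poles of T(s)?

The poles are the roots of the denominator s^4 + 10s^3 + 39s^2 + 70s + 50 = 0.
No real roots exist; factor into two real quadratics: (s^2 + 6s + 10)(s^2 + 4s + 5) = 0.
Each quadratic gives a conjugate pair via the quadratic formula.

s = -3 + j, -3 - j, -2 + j, -2 - j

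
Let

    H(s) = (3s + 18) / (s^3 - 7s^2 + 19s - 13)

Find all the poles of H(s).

s = 1, 3 ± 2j

The poles are the roots of the denominator s^3 - 7s^2 + 19s - 13 = 0.
Trying s = 1: the polynomial evaluates to 0, so (s - 1) is a factor.
Dividing out leaves s^2 - 6s + 13 = 0.
The quadratic formula then gives s = 3 ± 2j.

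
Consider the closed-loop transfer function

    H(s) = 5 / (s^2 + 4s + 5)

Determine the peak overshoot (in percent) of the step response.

Comparing s^2 + 4s + 5 to s^2 + 2ζωₙs + ωₙ²: ωₙ = √5 ≈ 2.236 rad/s and ζ = 4/(2·√5) ≈ 0.8944.
%OS = 100·exp(−πζ/√(1−ζ²)) = 100·exp(−π·0.8944/√(1−0.8944²)) ≈ 0.187%.

%OS ≈ 0.187%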